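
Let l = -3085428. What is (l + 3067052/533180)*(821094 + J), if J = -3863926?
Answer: 1251429650318143504/133295 ≈ 9.3884e+12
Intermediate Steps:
(l + 3067052/533180)*(821094 + J) = (-3085428 + 3067052/533180)*(821094 - 3863926) = (-3085428 + 3067052*(1/533180))*(-3042832) = (-3085428 + 766763/133295)*(-3042832) = -411271358497/133295*(-3042832) = 1251429650318143504/133295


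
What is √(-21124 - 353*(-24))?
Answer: 2*I*√3163 ≈ 112.48*I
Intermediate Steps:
√(-21124 - 353*(-24)) = √(-21124 + 8472) = √(-12652) = 2*I*√3163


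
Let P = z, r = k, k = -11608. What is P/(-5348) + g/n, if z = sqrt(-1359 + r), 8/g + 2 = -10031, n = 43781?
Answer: -8/439254773 - I*sqrt(12967)/5348 ≈ -1.8213e-8 - 0.021293*I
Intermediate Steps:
r = -11608
g = -8/10033 (g = 8/(-2 - 10031) = 8/(-10033) = 8*(-1/10033) = -8/10033 ≈ -0.00079737)
z = I*sqrt(12967) (z = sqrt(-1359 - 11608) = sqrt(-12967) = I*sqrt(12967) ≈ 113.87*I)
P = I*sqrt(12967) ≈ 113.87*I
P/(-5348) + g/n = (I*sqrt(12967))/(-5348) - 8/10033/43781 = (I*sqrt(12967))*(-1/5348) - 8/10033*1/43781 = -I*sqrt(12967)/5348 - 8/439254773 = -8/439254773 - I*sqrt(12967)/5348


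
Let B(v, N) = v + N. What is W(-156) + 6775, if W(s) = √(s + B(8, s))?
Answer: 6775 + 4*I*√19 ≈ 6775.0 + 17.436*I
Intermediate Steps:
B(v, N) = N + v
W(s) = √(8 + 2*s) (W(s) = √(s + (s + 8)) = √(s + (8 + s)) = √(8 + 2*s))
W(-156) + 6775 = √(8 + 2*(-156)) + 6775 = √(8 - 312) + 6775 = √(-304) + 6775 = 4*I*√19 + 6775 = 6775 + 4*I*√19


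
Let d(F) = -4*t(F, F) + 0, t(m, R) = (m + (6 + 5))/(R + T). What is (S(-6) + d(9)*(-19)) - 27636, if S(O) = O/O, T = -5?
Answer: -27255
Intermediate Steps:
t(m, R) = (11 + m)/(-5 + R) (t(m, R) = (m + (6 + 5))/(R - 5) = (m + 11)/(-5 + R) = (11 + m)/(-5 + R))
S(O) = 1
d(F) = -4*(11 + F)/(-5 + F) (d(F) = -4*(11 + F)/(-5 + F) + 0 = -4*(11 + F)/(-5 + F))
(S(-6) + d(9)*(-19)) - 27636 = (1 + (4*(-11 - 1*9)/(-5 + 9))*(-19)) - 27636 = (1 + (4*(-11 - 9)/4)*(-19)) - 27636 = (1 + (4*(¼)*(-20))*(-19)) - 27636 = (1 - 20*(-19)) - 27636 = (1 + 380) - 27636 = 381 - 27636 = -27255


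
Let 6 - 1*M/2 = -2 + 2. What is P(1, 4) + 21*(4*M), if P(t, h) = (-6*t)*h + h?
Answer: 988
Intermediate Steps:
M = 12 (M = 12 - 2*(-2 + 2) = 12 - 2*0 = 12 + 0 = 12)
P(t, h) = h - 6*h*t (P(t, h) = -6*h*t + h = h - 6*h*t)
P(1, 4) + 21*(4*M) = 4*(1 - 6*1) + 21*(4*12) = 4*(1 - 6) + 21*48 = 4*(-5) + 1008 = -20 + 1008 = 988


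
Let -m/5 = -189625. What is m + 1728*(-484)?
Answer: 111773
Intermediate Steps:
m = 948125 (m = -5*(-189625) = 948125)
m + 1728*(-484) = 948125 + 1728*(-484) = 948125 - 836352 = 111773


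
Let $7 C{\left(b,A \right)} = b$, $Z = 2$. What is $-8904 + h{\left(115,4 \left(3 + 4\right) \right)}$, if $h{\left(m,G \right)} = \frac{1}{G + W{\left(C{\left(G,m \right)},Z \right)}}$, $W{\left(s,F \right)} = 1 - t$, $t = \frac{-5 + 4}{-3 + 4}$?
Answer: $- \frac{267119}{30} \approx -8904.0$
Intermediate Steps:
$t = -1$ ($t = - 1^{-1} = \left(-1\right) 1 = -1$)
$C{\left(b,A \right)} = \frac{b}{7}$
$W{\left(s,F \right)} = 2$ ($W{\left(s,F \right)} = 1 - -1 = 1 + 1 = 2$)
$h{\left(m,G \right)} = \frac{1}{2 + G}$ ($h{\left(m,G \right)} = \frac{1}{G + 2} = \frac{1}{2 + G}$)
$-8904 + h{\left(115,4 \left(3 + 4\right) \right)} = -8904 + \frac{1}{2 + 4 \left(3 + 4\right)} = -8904 + \frac{1}{2 + 4 \cdot 7} = -8904 + \frac{1}{2 + 28} = -8904 + \frac{1}{30} = - \frac{267119}{30}$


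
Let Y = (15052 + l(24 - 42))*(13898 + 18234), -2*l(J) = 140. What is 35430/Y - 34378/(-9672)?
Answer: 172395496967/48501213618 ≈ 3.5545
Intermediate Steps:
l(J) = -70 (l(J) = -½*140 = -70)
Y = 481401624 (Y = (15052 - 70)*(13898 + 18234) = 14982*32132 = 481401624)
35430/Y - 34378/(-9672) = 35430/481401624 - 34378/(-9672) = 35430*(1/481401624) - 34378*(-1/9672) = 5905/80233604 + 17189/4836 = 172395496967/48501213618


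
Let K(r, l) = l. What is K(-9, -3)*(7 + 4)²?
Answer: -363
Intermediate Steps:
K(-9, -3)*(7 + 4)² = -3*(7 + 4)² = -3*11² = -3*121 = -363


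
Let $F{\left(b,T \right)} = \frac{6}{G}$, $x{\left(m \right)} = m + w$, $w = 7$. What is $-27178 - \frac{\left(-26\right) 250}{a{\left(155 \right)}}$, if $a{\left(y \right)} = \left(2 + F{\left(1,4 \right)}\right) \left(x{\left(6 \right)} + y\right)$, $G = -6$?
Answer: $- \frac{1139851}{42} \approx -27139.0$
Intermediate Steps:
$x{\left(m \right)} = 7 + m$ ($x{\left(m \right)} = m + 7 = 7 + m$)
$F{\left(b,T \right)} = -1$ ($F{\left(b,T \right)} = \frac{6}{-6} = 6 \left(- \frac{1}{6}\right) = -1$)
$a{\left(y \right)} = 13 + y$ ($a{\left(y \right)} = \left(2 - 1\right) \left(\left(7 + 6\right) + y\right) = 1 \left(13 + y\right) = 13 + y$)
$-27178 - \frac{\left(-26\right) 250}{a{\left(155 \right)}} = -27178 - \frac{\left(-26\right) 250}{13 + 155} = -27178 - - \frac{6500}{168} = -27178 - \left(-6500\right) \frac{1}{168} = -27178 - - \frac{1625}{42} = -27178 + \frac{1625}{42} = - \frac{1139851}{42}$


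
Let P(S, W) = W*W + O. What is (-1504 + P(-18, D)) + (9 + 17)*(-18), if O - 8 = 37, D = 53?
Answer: 882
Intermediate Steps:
O = 45 (O = 8 + 37 = 45)
P(S, W) = 45 + W² (P(S, W) = W*W + 45 = W² + 45 = 45 + W²)
(-1504 + P(-18, D)) + (9 + 17)*(-18) = (-1504 + (45 + 53²)) + (9 + 17)*(-18) = (-1504 + (45 + 2809)) + 26*(-18) = (-1504 + 2854) - 468 = 1350 - 468 = 882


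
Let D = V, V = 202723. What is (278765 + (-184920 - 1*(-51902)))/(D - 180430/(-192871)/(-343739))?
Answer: 9662630348652743/13439984439773257 ≈ 0.71895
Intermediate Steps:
D = 202723
(278765 + (-184920 - 1*(-51902)))/(D - 180430/(-192871)/(-343739)) = (278765 + (-184920 - 1*(-51902)))/(202723 - 180430/(-192871)/(-343739)) = (278765 + (-184920 + 51902))/(202723 - 180430*(-1/192871)*(-1/343739)) = (278765 - 133018)/(202723 + (180430/192871)*(-1/343739)) = 145747/(202723 - 180430/66297284669) = 145747/(13439984439773257/66297284669) = 145747*(66297284669/13439984439773257) = 9662630348652743/13439984439773257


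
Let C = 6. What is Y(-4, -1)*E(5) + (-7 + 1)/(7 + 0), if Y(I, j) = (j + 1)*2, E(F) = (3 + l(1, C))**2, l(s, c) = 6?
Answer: -6/7 ≈ -0.85714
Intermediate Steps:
E(F) = 81 (E(F) = (3 + 6)**2 = 9**2 = 81)
Y(I, j) = 2 + 2*j (Y(I, j) = (1 + j)*2 = 2 + 2*j)
Y(-4, -1)*E(5) + (-7 + 1)/(7 + 0) = (2 + 2*(-1))*81 + (-7 + 1)/(7 + 0) = (2 - 2)*81 - 6/7 = 0*81 - 6*1/7 = 0 - 6/7 = -6/7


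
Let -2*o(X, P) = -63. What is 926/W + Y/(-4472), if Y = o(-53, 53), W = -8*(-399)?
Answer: 1010131/3568656 ≈ 0.28306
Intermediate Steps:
W = 3192
o(X, P) = 63/2 (o(X, P) = -1/2*(-63) = 63/2)
Y = 63/2 ≈ 31.500
926/W + Y/(-4472) = 926/3192 + (63/2)/(-4472) = 926*(1/3192) + (63/2)*(-1/4472) = 463/1596 - 63/8944 = 1010131/3568656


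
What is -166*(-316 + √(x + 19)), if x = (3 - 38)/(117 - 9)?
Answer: 52456 - 83*√6051/9 ≈ 51739.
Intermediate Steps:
x = -35/108 ≈ -0.32407
-166*(-316 + √(x + 19)) = -166*(-316 + √(-35/108 + 19)) = -166*(-316 + √(2017/108)) = -166*(-316 + √6051/18) = 52456 - 83*√6051/9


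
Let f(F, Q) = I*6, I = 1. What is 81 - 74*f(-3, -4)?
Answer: -363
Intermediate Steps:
f(F, Q) = 6 (f(F, Q) = 1*6 = 6)
81 - 74*f(-3, -4) = 81 - 74*6 = 81 - 444 = -363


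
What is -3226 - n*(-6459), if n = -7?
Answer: -48439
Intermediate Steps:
-3226 - n*(-6459) = -3226 - (-7)*(-6459) = -3226 - 1*45213 = -3226 - 45213 = -48439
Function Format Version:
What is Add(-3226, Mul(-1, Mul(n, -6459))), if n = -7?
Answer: -48439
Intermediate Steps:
Add(-3226, Mul(-1, Mul(n, -6459))) = Add(-3226, Mul(-1, Mul(-7, -6459))) = Add(-3226, Mul(-1, 45213)) = Add(-3226, -45213) = -48439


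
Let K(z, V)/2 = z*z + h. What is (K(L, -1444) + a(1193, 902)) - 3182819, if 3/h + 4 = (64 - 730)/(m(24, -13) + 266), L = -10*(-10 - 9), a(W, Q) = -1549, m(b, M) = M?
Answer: -2611109711/839 ≈ -3.1122e+6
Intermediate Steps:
L = 190 (L = -10*(-19) = 190)
h = -759/1678 (h = 3/(-4 + (64 - 730)/(-13 + 266)) = 3/(-4 - 666/253) = 3/(-1678/253) = 3*(-253/1678) = -759/1678 ≈ -0.45232)
K(z, V) = -759/839 + 2*z² (K(z, V) = 2*(z*z - 759/1678) = 2*(z² - 759/1678) = 2*(-759/1678 + z²) = -759/839 + 2*z²)
(K(L, -1444) + a(1193, 902)) - 3182819 = ((-759/839 + 2*190²) - 1549) - 3182819 = ((-759/839 + 2*36100) - 1549) - 3182819 = ((-759/839 + 72200) - 1549) - 3182819 = (60575041/839 - 1549) - 3182819 = 59275430/839 - 3182819 = -2611109711/839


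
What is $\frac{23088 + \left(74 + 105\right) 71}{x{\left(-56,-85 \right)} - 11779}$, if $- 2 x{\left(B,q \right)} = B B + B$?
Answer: $- \frac{35797}{13319} \approx -2.6877$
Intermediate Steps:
$x{\left(B,q \right)} = - \frac{B}{2} - \frac{B^{2}}{2}$ ($x{\left(B,q \right)} = - \frac{B B + B}{2} = - \frac{B^{2} + B}{2} = - \frac{B + B^{2}}{2} = - \frac{B}{2} - \frac{B^{2}}{2}$)
$\frac{23088 + \left(74 + 105\right) 71}{x{\left(-56,-85 \right)} - 11779} = \frac{23088 + \left(74 + 105\right) 71}{\left(- \frac{1}{2}\right) \left(-56\right) \left(1 - 56\right) - 11779} = \frac{23088 + 179 \cdot 71}{\left(- \frac{1}{2}\right) \left(-56\right) \left(-55\right) - 11779} = \frac{23088 + 12709}{-1540 - 11779} = \frac{35797}{-13319} = 35797 \left(- \frac{1}{13319}\right) = - \frac{35797}{13319}$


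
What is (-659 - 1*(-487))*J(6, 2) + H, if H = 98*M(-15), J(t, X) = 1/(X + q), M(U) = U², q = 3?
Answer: 110078/5 ≈ 22016.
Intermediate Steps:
J(t, X) = 1/(3 + X) (J(t, X) = 1/(X + 3) = 1/(3 + X))
H = 22050 (H = 98*(-15)² = 98*225 = 22050)
(-659 - 1*(-487))*J(6, 2) + H = (-659 - 1*(-487))/(3 + 2) + 22050 = (-659 + 487)/5 + 22050 = -172*⅕ + 22050 = -172/5 + 22050 = 110078/5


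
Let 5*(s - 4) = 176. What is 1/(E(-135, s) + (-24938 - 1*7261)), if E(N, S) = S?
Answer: -5/160799 ≈ -3.1095e-5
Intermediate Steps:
s = 196/5 (s = 4 + (1/5)*176 = 4 + 176/5 = 196/5 ≈ 39.200)
1/(E(-135, s) + (-24938 - 1*7261)) = 1/(196/5 + (-24938 - 1*7261)) = 1/(196/5 + (-24938 - 7261)) = 1/(196/5 - 32199) = 1/(-160799/5) = -5/160799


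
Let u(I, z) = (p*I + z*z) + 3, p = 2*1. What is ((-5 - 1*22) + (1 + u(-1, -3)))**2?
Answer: 256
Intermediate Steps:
p = 2
u(I, z) = 3 + z**2 + 2*I (u(I, z) = (2*I + z*z) + 3 = (2*I + z**2) + 3 = (z**2 + 2*I) + 3 = 3 + z**2 + 2*I)
((-5 - 1*22) + (1 + u(-1, -3)))**2 = ((-5 - 1*22) + (1 + (3 + (-3)**2 + 2*(-1))))**2 = ((-5 - 22) + (1 + (3 + 9 - 2)))**2 = (-27 + (1 + 10))**2 = (-27 + 11)**2 = (-16)**2 = 256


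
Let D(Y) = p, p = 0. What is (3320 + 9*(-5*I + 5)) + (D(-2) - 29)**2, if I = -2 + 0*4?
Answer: 4296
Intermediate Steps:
I = -2 (I = -2 + 0 = -2)
D(Y) = 0
(3320 + 9*(-5*I + 5)) + (D(-2) - 29)**2 = (3320 + 9*(-5*(-2) + 5)) + (0 - 29)**2 = (3320 + 9*(10 + 5)) + (-29)**2 = (3320 + 9*15) + 841 = (3320 + 135) + 841 = 3455 + 841 = 4296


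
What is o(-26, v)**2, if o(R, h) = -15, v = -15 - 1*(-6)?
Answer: 225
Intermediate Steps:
v = -9 (v = -15 + 6 = -9)
o(-26, v)**2 = (-15)**2 = 225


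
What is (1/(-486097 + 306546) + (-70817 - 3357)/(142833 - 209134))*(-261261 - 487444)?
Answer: -9971215435052965/11904410851 ≈ -8.3761e+5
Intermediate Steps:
(1/(-486097 + 306546) + (-70817 - 3357)/(142833 - 209134))*(-261261 - 487444) = (1/(-179551) - 74174/(-66301))*(-748705) = (-1/179551 - 74174*(-1/66301))*(-748705) = (-1/179551 + 74174/66301)*(-748705) = (13317949573/11904410851)*(-748705) = -9971215435052965/11904410851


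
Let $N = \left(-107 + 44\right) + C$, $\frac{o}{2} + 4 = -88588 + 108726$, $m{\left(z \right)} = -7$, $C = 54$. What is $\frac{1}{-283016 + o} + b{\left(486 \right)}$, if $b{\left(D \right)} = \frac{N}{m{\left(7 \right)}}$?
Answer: $\frac{2184725}{1699236} \approx 1.2857$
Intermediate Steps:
$o = 40268$ ($o = -8 + 2 \left(-88588 + 108726\right) = -8 + 2 \cdot 20138 = -8 + 40276 = 40268$)
$N = -9$ ($N = \left(-107 + 44\right) + 54 = -63 + 54 = -9$)
$b{\left(D \right)} = \frac{9}{7}$ ($b{\left(D \right)} = - \frac{9}{-7} = \left(-9\right) \left(- \frac{1}{7}\right) = \frac{9}{7}$)
$\frac{1}{-283016 + o} + b{\left(486 \right)} = \frac{1}{-283016 + 40268} + \frac{9}{7} = \frac{1}{-242748} + \frac{9}{7} = - \frac{1}{242748} + \frac{9}{7} = \frac{2184725}{1699236}$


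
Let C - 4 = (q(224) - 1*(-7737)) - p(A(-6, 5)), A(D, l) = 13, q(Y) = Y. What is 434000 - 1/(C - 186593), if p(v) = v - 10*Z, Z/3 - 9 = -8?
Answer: 77517174001/178611 ≈ 4.3400e+5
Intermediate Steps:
Z = 3 (Z = 27 + 3*(-8) = 27 - 24 = 3)
p(v) = -30 + v (p(v) = v - 10*3 = v - 30 = -30 + v)
C = 7982 (C = 4 + ((224 - 1*(-7737)) - (-30 + 13)) = 4 + ((224 + 7737) - 1*(-17)) = 4 + (7961 + 17) = 4 + 7978 = 7982)
434000 - 1/(C - 186593) = 434000 - 1/(7982 - 186593) = 434000 - 1/(-178611) = 434000 - 1*(-1/178611) = 434000 + 1/178611 = 77517174001/178611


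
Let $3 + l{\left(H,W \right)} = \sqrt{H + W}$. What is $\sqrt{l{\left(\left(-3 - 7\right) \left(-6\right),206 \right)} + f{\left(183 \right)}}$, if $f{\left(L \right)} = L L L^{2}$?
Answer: $\sqrt{1121513118 + \sqrt{266}} \approx 33489.0$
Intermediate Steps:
$l{\left(H,W \right)} = -3 + \sqrt{H + W}$
$f{\left(L \right)} = L^{4}$ ($f{\left(L \right)} = L^{2} L^{2} = L^{4}$)
$\sqrt{l{\left(\left(-3 - 7\right) \left(-6\right),206 \right)} + f{\left(183 \right)}} = \sqrt{\left(-3 + \sqrt{\left(-3 - 7\right) \left(-6\right) + 206}\right) + 183^{4}} = \sqrt{\left(-3 + \sqrt{\left(-10\right) \left(-6\right) + 206}\right) + 1121513121} = \sqrt{\left(-3 + \sqrt{60 + 206}\right) + 1121513121} = \sqrt{\left(-3 + \sqrt{266}\right) + 1121513121} = \sqrt{1121513118 + \sqrt{266}}$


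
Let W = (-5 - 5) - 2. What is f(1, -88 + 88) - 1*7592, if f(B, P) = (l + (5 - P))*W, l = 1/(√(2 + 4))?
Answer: -7652 - 2*√6 ≈ -7656.9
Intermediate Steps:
W = -12 (W = -10 - 2 = -12)
l = √6/6 (l = 1/(√6) = √6/6 ≈ 0.40825)
f(B, P) = -60 - 2*√6 + 12*P (f(B, P) = (√6/6 + (5 - P))*(-12) = (5 - P + √6/6)*(-12) = -60 - 2*√6 + 12*P)
f(1, -88 + 88) - 1*7592 = (-60 - 2*√6 + 12*(-88 + 88)) - 1*7592 = (-60 - 2*√6 + 12*0) - 7592 = (-60 - 2*√6 + 0) - 7592 = (-60 - 2*√6) - 7592 = -7652 - 2*√6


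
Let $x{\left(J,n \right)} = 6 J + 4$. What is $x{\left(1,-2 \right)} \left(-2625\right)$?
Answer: $-26250$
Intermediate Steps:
$x{\left(J,n \right)} = 4 + 6 J$
$x{\left(1,-2 \right)} \left(-2625\right) = \left(4 + 6 \cdot 1\right) \left(-2625\right) = \left(4 + 6\right) \left(-2625\right) = 10 \left(-2625\right) = -26250$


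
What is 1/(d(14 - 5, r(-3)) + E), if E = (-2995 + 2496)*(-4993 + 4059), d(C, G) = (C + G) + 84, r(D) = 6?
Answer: 1/466165 ≈ 2.1452e-6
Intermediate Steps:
d(C, G) = 84 + C + G
E = 466066 (E = -499*(-934) = 466066)
1/(d(14 - 5, r(-3)) + E) = 1/((84 + (14 - 5) + 6) + 466066) = 1/((84 + 9 + 6) + 466066) = 1/(99 + 466066) = 1/466165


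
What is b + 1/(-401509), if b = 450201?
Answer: 180759753308/401509 ≈ 4.5020e+5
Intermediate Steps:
b + 1/(-401509) = 450201 + 1/(-401509) = 450201 - 1/401509 = 180759753308/401509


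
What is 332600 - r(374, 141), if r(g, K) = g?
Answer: 332226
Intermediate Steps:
332600 - r(374, 141) = 332600 - 1*374 = 332600 - 374 = 332226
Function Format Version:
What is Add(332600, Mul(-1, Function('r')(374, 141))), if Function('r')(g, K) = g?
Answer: 332226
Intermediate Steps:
Add(332600, Mul(-1, Function('r')(374, 141))) = Add(332600, Mul(-1, 374)) = Add(332600, -374) = 332226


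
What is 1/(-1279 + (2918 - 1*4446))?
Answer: -1/2807 ≈ -0.00035625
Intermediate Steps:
1/(-1279 + (2918 - 1*4446)) = 1/(-1279 + (2918 - 4446)) = 1/(-1279 - 1528) = 1/(-2807) = -1/2807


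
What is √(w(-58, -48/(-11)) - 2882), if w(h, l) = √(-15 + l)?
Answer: √(-348722 + 33*I*√143)/11 ≈ 0.030375 + 53.684*I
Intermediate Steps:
√(w(-58, -48/(-11)) - 2882) = √(√(-15 - 48/(-11)) - 2882) = √(√(-15 - 48*(-1/11)) - 2882) = √(√(-15 + 48/11) - 2882) = √(√(-117/11) - 2882) = √(3*I*√143/11 - 2882) = √(-2882 + 3*I*√143/11)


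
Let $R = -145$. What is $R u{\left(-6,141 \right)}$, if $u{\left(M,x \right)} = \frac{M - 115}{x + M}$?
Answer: $\frac{3509}{27} \approx 129.96$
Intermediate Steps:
$u{\left(M,x \right)} = \frac{-115 + M}{M + x}$
$R u{\left(-6,141 \right)} = - 145 \frac{-115 - 6}{-6 + 141} = - 145 \cdot \frac{1}{135} \left(-121\right) = \left(-145\right) \left(- \frac{121}{135}\right) = \frac{3509}{27}$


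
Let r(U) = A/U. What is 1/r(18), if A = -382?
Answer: -9/191 ≈ -0.047120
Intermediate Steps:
r(U) = -382/U
1/r(18) = 1/(-382/18) = 1/(-382*1/18) = 1/(-191/9) = -9/191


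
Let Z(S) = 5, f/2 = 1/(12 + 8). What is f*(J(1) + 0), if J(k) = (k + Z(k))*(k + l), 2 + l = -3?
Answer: -12/5 ≈ -2.4000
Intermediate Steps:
f = ⅒ (f = 2/(12 + 8) = 2/20 = 2*(1/20) = ⅒ ≈ 0.10000)
l = -5 (l = -2 - 3 = -5)
J(k) = (-5 + k)*(5 + k) (J(k) = (k + 5)*(k - 5) = (5 + k)*(-5 + k) = (-5 + k)*(5 + k))
f*(J(1) + 0) = ((-25 + 1²) + 0)/10 = ((-25 + 1) + 0)/10 = (-24 + 0)/10 = (⅒)*(-24) = -12/5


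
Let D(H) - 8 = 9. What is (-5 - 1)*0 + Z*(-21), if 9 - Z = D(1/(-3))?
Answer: 168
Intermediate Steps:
D(H) = 17 (D(H) = 8 + 9 = 17)
Z = -8 (Z = 9 - 1*17 = 9 - 17 = -8)
(-5 - 1)*0 + Z*(-21) = (-5 - 1)*0 - 8*(-21) = -6*0 + 168 = 0 + 168 = 168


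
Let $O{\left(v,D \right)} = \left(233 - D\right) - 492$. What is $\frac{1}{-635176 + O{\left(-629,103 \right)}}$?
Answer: $- \frac{1}{635538} \approx -1.5735 \cdot 10^{-6}$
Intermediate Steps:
$O{\left(v,D \right)} = -259 - D$ ($O{\left(v,D \right)} = \left(233 - D\right) - 492 = -259 - D$)
$\frac{1}{-635176 + O{\left(-629,103 \right)}} = \frac{1}{-635176 - 362} = \frac{1}{-635538} = - \frac{1}{635538}$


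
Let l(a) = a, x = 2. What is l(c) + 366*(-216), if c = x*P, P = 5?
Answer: -79046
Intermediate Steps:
c = 10 (c = 2*5 = 10)
l(c) + 366*(-216) = 10 + 366*(-216) = 10 - 79056 = -79046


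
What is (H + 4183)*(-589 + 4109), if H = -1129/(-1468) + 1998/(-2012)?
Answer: 2717949126640/184601 ≈ 1.4723e+7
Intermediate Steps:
H = -165379/738404 (H = -1129*(-1/1468) + 1998*(-1/2012) = 1129/1468 - 999/1006 = -165379/738404 ≈ -0.22397)
(H + 4183)*(-589 + 4109) = (-165379/738404 + 4183)*(-589 + 4109) = (3088578553/738404)*3520 = 2717949126640/184601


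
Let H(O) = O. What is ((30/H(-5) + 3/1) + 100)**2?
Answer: 9409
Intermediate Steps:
((30/H(-5) + 3/1) + 100)**2 = ((30/(-5) + 3/1) + 100)**2 = ((30*(-1/5) + 3*1) + 100)**2 = ((-6 + 3) + 100)**2 = (-3 + 100)**2 = 97**2 = 9409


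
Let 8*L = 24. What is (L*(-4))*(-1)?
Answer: 12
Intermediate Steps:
L = 3 (L = (⅛)*24 = 3)
(L*(-4))*(-1) = (3*(-4))*(-1) = -12*(-1) = 12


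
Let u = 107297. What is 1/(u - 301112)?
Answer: -1/193815 ≈ -5.1596e-6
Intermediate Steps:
1/(u - 301112) = 1/(107297 - 301112) = 1/(-193815) = -1/193815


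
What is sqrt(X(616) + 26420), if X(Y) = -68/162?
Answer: sqrt(2139986)/9 ≈ 162.54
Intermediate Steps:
X(Y) = -34/81 (X(Y) = -68*1/162 = -34/81)
sqrt(X(616) + 26420) = sqrt(-34/81 + 26420) = sqrt(2139986/81) = sqrt(2139986)/9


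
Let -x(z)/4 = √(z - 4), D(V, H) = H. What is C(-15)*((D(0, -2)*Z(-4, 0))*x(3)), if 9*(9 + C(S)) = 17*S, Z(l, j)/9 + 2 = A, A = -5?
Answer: 18816*I ≈ 18816.0*I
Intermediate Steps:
Z(l, j) = -63 (Z(l, j) = -18 + 9*(-5) = -18 - 45 = -63)
C(S) = -9 + 17*S/9 (C(S) = -9 + (17*S)/9 = -9 + 17*S/9)
x(z) = -4*√(-4 + z) (x(z) = -4*√(z - 4) = -4*√(-4 + z))
C(-15)*((D(0, -2)*Z(-4, 0))*x(3)) = (-9 + (17/9)*(-15))*((-2*(-63))*(-4*√(-4 + 3))) = (-9 - 85/3)*(126*(-4*I)) = -4704*(-4*I) = -(-18816)*I = 18816*I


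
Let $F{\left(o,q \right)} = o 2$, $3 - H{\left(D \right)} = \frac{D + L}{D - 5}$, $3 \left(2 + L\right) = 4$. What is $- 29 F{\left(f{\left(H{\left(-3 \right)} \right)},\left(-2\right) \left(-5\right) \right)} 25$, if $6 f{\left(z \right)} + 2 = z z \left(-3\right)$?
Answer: $\frac{2976125}{576} \approx 5166.9$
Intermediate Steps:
$L = - \frac{2}{3}$ ($L = -2 + \frac{1}{3} \cdot 4 = -2 + \frac{4}{3} = - \frac{2}{3} \approx -0.66667$)
$H{\left(D \right)} = 3 - \frac{- \frac{2}{3} + D}{-5 + D}$ ($H{\left(D \right)} = 3 - \frac{D - \frac{2}{3}}{D - 5} = 3 - \frac{- \frac{2}{3} + D}{-5 + D}$)
$f{\left(z \right)} = - \frac{1}{3} - \frac{z^{2}}{2}$ ($f{\left(z \right)} = - \frac{1}{3} + \frac{z z \left(-3\right)}{6} = - \frac{1}{3} + \frac{z^{2} \left(-3\right)}{6} = - \frac{1}{3} + \frac{\left(-3\right) z^{2}}{6} = - \frac{1}{3} - \frac{z^{2}}{2}$)
$F{\left(o,q \right)} = 2 o$
$- 29 F{\left(f{\left(H{\left(-3 \right)} \right)},\left(-2\right) \left(-5\right) \right)} 25 = - 29 \cdot 2 \left(- \frac{1}{3} - \frac{\left(\frac{-43 + 6 \left(-3\right)}{3 \left(-5 - 3\right)}\right)^{2}}{2}\right) 25 = - 29 \cdot 2 \left(- \frac{1}{3} - \frac{\left(\frac{-43 - 18}{3 \left(-8\right)}\right)^{2}}{2}\right) 25 = - 29 \cdot 2 \left(- \frac{1}{3} - \frac{\left(\frac{1}{3} \left(- \frac{1}{8}\right) \left(-61\right)\right)^{2}}{2}\right) 25 = - 29 \cdot 2 \left(- \frac{1}{3} - \frac{\left(\frac{61}{24}\right)^{2}}{2}\right) 25 = - 29 \cdot 2 \left(- \frac{1}{3} - \frac{3721}{1152}\right) 25 = - 29 \cdot 2 \left(- \frac{4105}{1152}\right) 25 = \left(-29\right) \left(- \frac{4105}{576}\right) 25 = \frac{119045}{576} \cdot 25 = \frac{2976125}{576}$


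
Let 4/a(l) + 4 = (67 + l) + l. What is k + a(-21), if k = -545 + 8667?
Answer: 170566/21 ≈ 8122.2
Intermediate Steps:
k = 8122
a(l) = 4/(63 + 2*l) (a(l) = 4/(-4 + ((67 + l) + l)) = 4/(-4 + (67 + 2*l)) = 4/(63 + 2*l))
k + a(-21) = 8122 + 4/(63 + 2*(-21)) = 8122 + 4/(63 - 42) = 8122 + 4/21 = 170566/21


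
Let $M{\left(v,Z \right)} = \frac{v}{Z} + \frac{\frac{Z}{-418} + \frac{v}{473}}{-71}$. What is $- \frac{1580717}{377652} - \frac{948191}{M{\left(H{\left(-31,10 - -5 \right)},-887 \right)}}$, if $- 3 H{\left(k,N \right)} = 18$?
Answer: $\frac{405335162163721482817}{9808342622364} \approx 4.1326 \cdot 10^{7}$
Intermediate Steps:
$H{\left(k,N \right)} = -6$ ($H{\left(k,N \right)} = \left(- \frac{1}{3}\right) 18 = -6$)
$M{\left(v,Z \right)} = - \frac{v}{33583} + \frac{Z}{29678} + \frac{v}{Z}$ ($M{\left(v,Z \right)} = \frac{v}{Z} + \left(Z \left(- \frac{1}{418}\right) + v \frac{1}{473}\right) \left(- \frac{1}{71}\right) = \frac{v}{Z} + \left(- \frac{Z}{418} + \frac{v}{473}\right) \left(- \frac{1}{71}\right) = \frac{v}{Z} + \left(- \frac{v}{33583} + \frac{Z}{29678}\right) = - \frac{v}{33583} + \frac{Z}{29678} + \frac{v}{Z}$)
$- \frac{1580717}{377652} - \frac{948191}{M{\left(H{\left(-31,10 - -5 \right)},-887 \right)}} = - \frac{1580717}{377652} - \frac{948191}{\left(- \frac{1}{33583}\right) \left(-6\right) + \frac{1}{29678} \left(-887\right) - \frac{6}{-887}} = \left(-1580717\right) \frac{1}{377652} - \frac{948191}{\frac{6}{33583} - \frac{887}{29678} - - \frac{6}{887}} = - \frac{1580717}{377652} - \frac{948191}{\frac{6}{33583} - \frac{887}{29678} + \frac{6}{887}} = - \frac{1580717}{377652} - \frac{948191}{- \frac{25971907}{1131948598}} = - \frac{1580717}{377652} - - \frac{1073303473086218}{25971907} = - \frac{1580717}{377652} + \frac{1073303473086218}{25971907} = \frac{405335162163721482817}{9808342622364}$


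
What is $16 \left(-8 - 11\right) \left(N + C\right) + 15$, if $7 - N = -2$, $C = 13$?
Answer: $-6673$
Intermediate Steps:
$N = 9$ ($N = 7 - -2 = 7 + 2 = 9$)
$16 \left(-8 - 11\right) \left(N + C\right) + 15 = 16 \left(-8 - 11\right) \left(9 + 13\right) + 15 = 16 \left(\left(-19\right) 22\right) + 15 = 16 \left(-418\right) + 15 = -6688 + 15 = -6673$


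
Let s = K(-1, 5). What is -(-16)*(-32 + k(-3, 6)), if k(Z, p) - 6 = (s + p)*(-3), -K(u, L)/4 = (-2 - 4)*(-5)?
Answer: 5056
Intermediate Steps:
K(u, L) = -120 (K(u, L) = -4*(-2 - 4)*(-5) = -(-24)*(-5) = -4*30 = -120)
s = -120
k(Z, p) = 366 - 3*p (k(Z, p) = 6 + (-120 + p)*(-3) = 6 + (360 - 3*p) = 366 - 3*p)
-(-16)*(-32 + k(-3, 6)) = -(-16)*(-32 + (366 - 3*6)) = -(-16)*(-32 + (366 - 18)) = -(-16)*(-32 + 348) = -(-16)*316 = -1*(-5056) = 5056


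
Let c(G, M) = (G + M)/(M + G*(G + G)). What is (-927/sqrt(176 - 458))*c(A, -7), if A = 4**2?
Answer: 2781*I*sqrt(282)/47470 ≈ 0.9838*I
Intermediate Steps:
A = 16
c(G, M) = (G + M)/(M + 2*G**2) (c(G, M) = (G + M)/(M + G*(2*G)) = (G + M)/(M + 2*G**2))
(-927/sqrt(176 - 458))*c(A, -7) = (-927/sqrt(176 - 458))*((16 - 7)/(-7 + 2*16**2)) = (-927*(-I*sqrt(282)/282))*(9/(-7 + 2*256)) = (-927*(-I*sqrt(282)/282))*(9/(-7 + 512)) = (-(-309)*I*sqrt(282)/94)*(9/505) = (309*I*sqrt(282)/94)*((1/505)*9) = (309*I*sqrt(282)/94)*(9/505) = 2781*I*sqrt(282)/47470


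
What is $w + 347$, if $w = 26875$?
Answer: $27222$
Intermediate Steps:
$w + 347 = 26875 + 347 = 27222$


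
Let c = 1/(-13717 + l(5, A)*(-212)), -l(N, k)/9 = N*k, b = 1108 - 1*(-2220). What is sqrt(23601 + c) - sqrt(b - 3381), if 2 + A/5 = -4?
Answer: 2*sqrt(530728708121843)/299917 - I*sqrt(53) ≈ 153.63 - 7.2801*I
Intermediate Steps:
A = -30 (A = -10 + 5*(-4) = -10 - 20 = -30)
b = 3328 (b = 1108 + 2220 = 3328)
l(N, k) = -9*N*k
c = -1/299917 (c = 1/(-13717 - 9*5*(-30)*(-212)) = 1/(-13717 + 1350*(-212)) = 1/(-13717 - 286200) = 1/(-299917) = -1/299917 ≈ -3.3343e-6)
sqrt(23601 + c) - sqrt(b - 3381) = sqrt(23601 - 1/299917) - sqrt(3328 - 3381) = sqrt(7078341116/299917) - sqrt(-53) = 2*sqrt(530728708121843)/299917 - I*sqrt(53)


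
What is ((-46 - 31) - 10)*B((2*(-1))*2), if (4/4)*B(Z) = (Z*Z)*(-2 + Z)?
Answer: 8352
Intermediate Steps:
B(Z) = Z²*(-2 + Z) (B(Z) = (Z*Z)*(-2 + Z) = Z²*(-2 + Z))
((-46 - 31) - 10)*B((2*(-1))*2) = ((-46 - 31) - 10)*(((2*(-1))*2)²*(-2 + (2*(-1))*2)) = (-77 - 10)*((-2*2)²*(-2 - 2*2)) = -87*(-4)²*(-2 - 4) = -1392*(-6) = -87*(-96) = 8352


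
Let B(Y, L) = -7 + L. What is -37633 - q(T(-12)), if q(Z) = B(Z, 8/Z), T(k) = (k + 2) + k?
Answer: -413882/11 ≈ -37626.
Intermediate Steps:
T(k) = 2 + 2*k (T(k) = (2 + k) + k = 2 + 2*k)
q(Z) = -7 + 8/Z
-37633 - q(T(-12)) = -37633 - (-7 + 8/(2 + 2*(-12))) = -37633 - (-7 + 8/(2 - 24)) = -37633 - (-7 + 8/(-22)) = -37633 - (-7 + 8*(-1/22)) = -37633 - (-7 - 4/11) = -37633 - 1*(-81/11) = -37633 + 81/11 = -413882/11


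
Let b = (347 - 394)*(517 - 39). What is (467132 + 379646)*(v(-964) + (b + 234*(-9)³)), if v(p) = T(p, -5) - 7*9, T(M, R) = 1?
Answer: -163524686692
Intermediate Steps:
b = -22466 (b = -47*478 = -22466)
v(p) = -62 (v(p) = 1 - 7*9 = 1 - 63 = -62)
(467132 + 379646)*(v(-964) + (b + 234*(-9)³)) = (467132 + 379646)*(-62 + (-22466 + 234*(-9)³)) = 846778*(-62 + (-22466 + 234*(-729))) = 846778*(-62 + (-22466 - 170586)) = 846778*(-62 - 193052) = 846778*(-193114) = -163524686692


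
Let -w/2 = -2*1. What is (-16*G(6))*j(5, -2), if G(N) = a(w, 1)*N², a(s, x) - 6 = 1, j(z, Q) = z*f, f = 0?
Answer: 0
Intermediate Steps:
w = 4 (w = -(-4) = -2*(-2) = 4)
j(z, Q) = 0 (j(z, Q) = z*0 = 0)
a(s, x) = 7 (a(s, x) = 6 + 1 = 7)
G(N) = 7*N²
(-16*G(6))*j(5, -2) = -112*6²*0 = -112*36*0 = -16*252*0 = -4032*0 = 0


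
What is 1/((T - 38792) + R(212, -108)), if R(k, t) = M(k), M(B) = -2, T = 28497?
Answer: -1/10297 ≈ -9.7116e-5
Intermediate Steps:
R(k, t) = -2
1/((T - 38792) + R(212, -108)) = 1/((28497 - 38792) - 2) = 1/(-10295 - 2) = 1/(-10297) = -1/10297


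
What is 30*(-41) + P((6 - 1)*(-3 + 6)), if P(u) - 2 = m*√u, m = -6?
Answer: -1228 - 6*√15 ≈ -1251.2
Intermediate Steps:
P(u) = 2 - 6*√u
30*(-41) + P((6 - 1)*(-3 + 6)) = 30*(-41) + (2 - 6*√(-3 + 6)*√(6 - 1)) = -1230 + (2 - 6*√15) = -1228 - 6*√15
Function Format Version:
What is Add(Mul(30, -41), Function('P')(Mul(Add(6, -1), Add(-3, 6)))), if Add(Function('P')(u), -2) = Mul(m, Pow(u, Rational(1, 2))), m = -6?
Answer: Add(-1228, Mul(-6, Pow(15, Rational(1, 2)))) ≈ -1251.2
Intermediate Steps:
Function('P')(u) = Add(2, Mul(-6, Pow(u, Rational(1, 2))))
Add(Mul(30, -41), Function('P')(Mul(Add(6, -1), Add(-3, 6)))) = Add(Mul(30, -41), Add(2, Mul(-6, Pow(Mul(Add(6, -1), Add(-3, 6)), Rational(1, 2))))) = Add(-1230, Add(2, Mul(-6, Pow(Mul(5, 3), Rational(1, 2))))) = Add(-1230, Add(2, Mul(-6, Pow(15, Rational(1, 2))))) = Add(-1228, Mul(-6, Pow(15, Rational(1, 2))))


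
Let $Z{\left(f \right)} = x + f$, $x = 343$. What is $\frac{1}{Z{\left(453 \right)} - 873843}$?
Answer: $- \frac{1}{873047} \approx -1.1454 \cdot 10^{-6}$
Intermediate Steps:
$Z{\left(f \right)} = 343 + f$
$\frac{1}{Z{\left(453 \right)} - 873843} = \frac{1}{\left(343 + 453\right) - 873843} = \frac{1}{796 - 873843} = \frac{1}{-873047} = - \frac{1}{873047}$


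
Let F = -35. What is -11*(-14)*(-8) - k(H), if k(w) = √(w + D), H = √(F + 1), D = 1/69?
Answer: -1232 - √(69 + 4761*I*√34)/69 ≈ -1233.7 - 1.7054*I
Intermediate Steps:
D = 1/69 ≈ 0.014493
H = I*√34 (H = √(-35 + 1) = √(-34) = I*√34 ≈ 5.8309*I)
k(w) = √(1/69 + w) (k(w) = √(w + 1/69) = √(1/69 + w))
-11*(-14)*(-8) - k(H) = -11*(-14)*(-8) - √(69 + 4761*(I*√34))/69 = 154*(-8) - √(69 + 4761*I*√34)/69 = -1232 - √(69 + 4761*I*√34)/69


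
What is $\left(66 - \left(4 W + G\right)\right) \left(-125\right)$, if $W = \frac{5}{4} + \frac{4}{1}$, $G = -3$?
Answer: $-6000$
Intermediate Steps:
$W = \frac{21}{4}$ ($W = 5 \cdot \frac{1}{4} + 4 \cdot 1 = \frac{5}{4} + 4 = \frac{21}{4} \approx 5.25$)
$\left(66 - \left(4 W + G\right)\right) \left(-125\right) = \left(66 - \left(4 \cdot \frac{21}{4} - 3\right)\right) \left(-125\right) = \left(66 - \left(21 - 3\right)\right) \left(-125\right) = \left(66 - 18\right) \left(-125\right) = 48 \left(-125\right) = -6000$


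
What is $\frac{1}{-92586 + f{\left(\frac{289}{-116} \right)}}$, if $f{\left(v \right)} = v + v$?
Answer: $- \frac{58}{5370277} \approx -1.08 \cdot 10^{-5}$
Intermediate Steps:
$f{\left(v \right)} = 2 v$
$\frac{1}{-92586 + f{\left(\frac{289}{-116} \right)}} = \frac{1}{-92586 + 2 \frac{289}{-116}} = \frac{1}{-92586 + 2 \cdot 289 \left(- \frac{1}{116}\right)} = \frac{1}{-92586 + 2 \left(- \frac{289}{116}\right)} = \frac{1}{-92586 - \frac{289}{58}} = \frac{1}{- \frac{5370277}{58}} = - \frac{58}{5370277}$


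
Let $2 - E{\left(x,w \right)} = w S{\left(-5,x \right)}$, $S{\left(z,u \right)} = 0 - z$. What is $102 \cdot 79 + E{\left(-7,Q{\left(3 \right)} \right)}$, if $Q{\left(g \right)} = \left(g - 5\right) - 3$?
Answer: $8085$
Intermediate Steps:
$Q{\left(g \right)} = -8 + g$ ($Q{\left(g \right)} = \left(-5 + g\right) - 3 = -8 + g$)
$S{\left(z,u \right)} = - z$
$E{\left(x,w \right)} = 2 - 5 w$ ($E{\left(x,w \right)} = 2 - w \left(\left(-1\right) \left(-5\right)\right) = 2 - w 5 = 2 - 5 w$)
$102 \cdot 79 + E{\left(-7,Q{\left(3 \right)} \right)} = 102 \cdot 79 - \left(-2 + 5 \left(-8 + 3\right)\right) = 8058 + \left(2 - -25\right) = 8058 + \left(2 + 25\right) = 8058 + 27 = 8085$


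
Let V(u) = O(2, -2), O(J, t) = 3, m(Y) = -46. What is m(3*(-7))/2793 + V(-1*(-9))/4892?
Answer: -216653/13663356 ≈ -0.015857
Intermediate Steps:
V(u) = 3
m(3*(-7))/2793 + V(-1*(-9))/4892 = -46/2793 + 3/4892 = -216653/13663356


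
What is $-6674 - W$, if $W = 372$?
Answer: $-7046$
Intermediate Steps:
$-6674 - W = -6674 - 372 = -7046$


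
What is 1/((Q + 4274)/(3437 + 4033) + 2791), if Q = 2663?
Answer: 7470/20855707 ≈ 0.00035818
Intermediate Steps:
1/((Q + 4274)/(3437 + 4033) + 2791) = 1/((2663 + 4274)/(3437 + 4033) + 2791) = 1/(6937/7470 + 2791) = 1/(20855707/7470) = 7470/20855707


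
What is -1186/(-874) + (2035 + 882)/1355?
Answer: 2078244/592135 ≈ 3.5097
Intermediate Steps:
-1186/(-874) + (2035 + 882)/1355 = -1186*(-1/874) + 2917*(1/1355) = 593/437 + 2917/1355 = 2078244/592135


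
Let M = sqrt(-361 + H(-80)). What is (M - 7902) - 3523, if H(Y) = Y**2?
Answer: -11425 + 3*sqrt(671) ≈ -11347.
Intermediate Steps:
M = 3*sqrt(671) (M = sqrt(-361 + (-80)**2) = sqrt(-361 + 6400) = sqrt(6039) = 3*sqrt(671) ≈ 77.711)
(M - 7902) - 3523 = (3*sqrt(671) - 7902) - 3523 = (-7902 + 3*sqrt(671)) - 3523 = -11425 + 3*sqrt(671)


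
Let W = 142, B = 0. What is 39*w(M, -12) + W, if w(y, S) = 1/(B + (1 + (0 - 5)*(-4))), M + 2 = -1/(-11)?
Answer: 1007/7 ≈ 143.86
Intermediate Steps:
M = -21/11 (M = -2 - 1/(-11) = -2 - 1*(-1/11) = -2 + 1/11 = -21/11 ≈ -1.9091)
w(y, S) = 1/21 (w(y, S) = 1/(0 + (1 + (0 - 5)*(-4))) = 1/(0 + (1 - 5*(-4))) = 1/(0 + (1 + 20)) = 1/(0 + 21) = 1/21)
39*w(M, -12) + W = 39*(1/21) + 142 = 13/7 + 142 = 1007/7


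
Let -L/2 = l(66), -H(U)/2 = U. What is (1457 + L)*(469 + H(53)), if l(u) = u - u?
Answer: 528891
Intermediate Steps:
l(u) = 0
H(U) = -2*U
L = 0 (L = -2*0 = 0)
(1457 + L)*(469 + H(53)) = (1457 + 0)*(469 - 2*53) = 1457*(469 - 106) = 1457*363 = 528891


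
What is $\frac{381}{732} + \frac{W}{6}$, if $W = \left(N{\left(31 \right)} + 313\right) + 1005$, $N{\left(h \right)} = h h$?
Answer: $\frac{278419}{732} \approx 380.35$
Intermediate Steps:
$N{\left(h \right)} = h^{2}$
$W = 2279$ ($W = \left(31^{2} + 313\right) + 1005 = \left(961 + 313\right) + 1005 = 1274 + 1005 = 2279$)
$\frac{381}{732} + \frac{W}{6} = \frac{381}{732} + \frac{2279}{6} = 381 \cdot \frac{1}{732} + 2279 \cdot \frac{1}{6} = \frac{127}{244} + \frac{2279}{6} = \frac{278419}{732}$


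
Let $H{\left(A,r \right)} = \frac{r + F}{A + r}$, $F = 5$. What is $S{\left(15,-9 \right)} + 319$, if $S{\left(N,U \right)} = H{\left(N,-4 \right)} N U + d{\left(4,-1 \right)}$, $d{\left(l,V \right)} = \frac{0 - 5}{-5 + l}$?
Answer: $\frac{3429}{11} \approx 311.73$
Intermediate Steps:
$d{\left(l,V \right)} = - \frac{5}{-5 + l}$
$H{\left(A,r \right)} = \frac{5 + r}{A + r}$ ($H{\left(A,r \right)} = \frac{r + 5}{A + r} = \frac{5 + r}{A + r}$)
$S{\left(N,U \right)} = 5 + \frac{N U}{-4 + N}$ ($S{\left(N,U \right)} = \frac{5 - 4}{N - 4} N U - \frac{5}{-5 + 4} = \frac{1}{-4 + N} 1 N U - \frac{5}{-1} = \frac{N}{-4 + N} U - -5 = \frac{N}{-4 + N} U + 5 = \frac{N U}{-4 + N} + 5 = 5 + \frac{N U}{-4 + N}$)
$S{\left(15,-9 \right)} + 319 = \frac{-20 + 5 \cdot 15 + 15 \left(-9\right)}{-4 + 15} + 319 = \frac{-20 + 75 - 135}{11} + 319 = \frac{1}{11} \left(-80\right) + 319 = - \frac{80}{11} + 319 = \frac{3429}{11}$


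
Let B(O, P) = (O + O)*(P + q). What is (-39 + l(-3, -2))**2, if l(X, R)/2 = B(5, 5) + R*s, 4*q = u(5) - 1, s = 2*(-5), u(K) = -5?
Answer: 5041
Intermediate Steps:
s = -10
q = -3/2 (q = (-5 - 1)/4 = (1/4)*(-6) = -3/2 ≈ -1.5000)
B(O, P) = 2*O*(-3/2 + P) (B(O, P) = (O + O)*(P - 3/2) = (2*O)*(-3/2 + P) = 2*O*(-3/2 + P))
l(X, R) = 70 - 20*R (l(X, R) = 2*(5*(-3 + 2*5) + R*(-10)) = 2*(5*(-3 + 10) - 10*R) = 2*(5*7 - 10*R) = 2*(35 - 10*R) = 70 - 20*R)
(-39 + l(-3, -2))**2 = (-39 + (70 - 20*(-2)))**2 = (-39 + (70 + 40))**2 = (-39 + 110)**2 = 71**2 = 5041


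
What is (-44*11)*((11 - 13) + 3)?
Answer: -484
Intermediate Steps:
(-44*11)*((11 - 13) + 3) = -484*(-2 + 3) = -484*1 = -484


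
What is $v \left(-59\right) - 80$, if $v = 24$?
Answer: $-1496$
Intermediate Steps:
$v \left(-59\right) - 80 = 24 \left(-59\right) - 80 = -1416 - 80 = -1496$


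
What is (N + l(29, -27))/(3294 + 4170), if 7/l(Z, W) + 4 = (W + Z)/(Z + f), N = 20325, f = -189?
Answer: 6523765/2395944 ≈ 2.7228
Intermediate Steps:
l(Z, W) = 7/(-4 + (W + Z)/(-189 + Z)) (l(Z, W) = 7/(-4 + (W + Z)/(Z - 189)) = 7/(-4 + (W + Z)/(-189 + Z)))
(N + l(29, -27))/(3294 + 4170) = (20325 + 7*(-189 + 29)/(756 - 27 - 3*29))/(3294 + 4170) = (20325 + 7*(-160)/(756 - 27 - 87))/7464 = (20325 + 7*(-160)/642)*(1/7464) = (20325 + 7*(1/642)*(-160))*(1/7464) = (20325 - 560/321)*(1/7464) = (6523765/321)*(1/7464) = 6523765/2395944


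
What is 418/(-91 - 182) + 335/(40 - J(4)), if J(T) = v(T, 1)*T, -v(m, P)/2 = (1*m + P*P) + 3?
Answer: 3691/2184 ≈ 1.6900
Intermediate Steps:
v(m, P) = -6 - 2*m - 2*P**2 (v(m, P) = -2*((1*m + P*P) + 3) = -2*((m + P**2) + 3) = -2*(3 + m + P**2) = -6 - 2*m - 2*P**2)
J(T) = T*(-8 - 2*T) (J(T) = (-6 - 2*T - 2*1**2)*T = (-6 - 2*T - 2*1)*T = (-6 - 2*T - 2)*T = (-8 - 2*T)*T = T*(-8 - 2*T))
418/(-91 - 182) + 335/(40 - J(4)) = 418/(-91 - 182) + 335/(40 - (-2)*4*(4 + 4)) = 418/(-273) + 335/(40 - (-2)*4*8) = 418*(-1/273) + 335/(40 - 1*(-64)) = -418/273 + 335/(40 + 64) = -418/273 + 335/104 = 3691/2184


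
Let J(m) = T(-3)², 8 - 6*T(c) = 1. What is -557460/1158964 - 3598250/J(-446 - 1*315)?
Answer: -37532186745885/14197309 ≈ -2.6436e+6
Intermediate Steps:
T(c) = 7/6 (T(c) = 4/3 - ⅙*1 = 4/3 - ⅙ = 7/6)
J(m) = 49/36 (J(m) = (7/6)² = 49/36)
-557460/1158964 - 3598250/J(-446 - 1*315) = -557460/1158964 - 3598250/49/36 = -557460*1/1158964 - 3598250*36/49 = -139365/289741 - 129537000/49 = -37532186745885/14197309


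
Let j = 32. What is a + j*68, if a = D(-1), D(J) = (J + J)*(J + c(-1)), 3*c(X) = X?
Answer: 6536/3 ≈ 2178.7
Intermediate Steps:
c(X) = X/3
D(J) = 2*J*(-⅓ + J) (D(J) = (J + J)*(J + (⅓)*(-1)) = (2*J)*(J - ⅓) = (2*J)*(-⅓ + J) = 2*J*(-⅓ + J))
a = 8/3 (a = (⅔)*(-1)*(-1 + 3*(-1)) = (⅔)*(-1)*(-1 - 3) = (⅔)*(-1)*(-4) = 8/3 ≈ 2.6667)
a + j*68 = 8/3 + 32*68 = 8/3 + 2176 = 6536/3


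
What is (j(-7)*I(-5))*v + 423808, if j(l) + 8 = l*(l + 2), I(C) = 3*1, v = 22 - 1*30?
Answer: 423160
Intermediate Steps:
v = -8 (v = 22 - 30 = -8)
I(C) = 3
j(l) = -8 + l*(2 + l) (j(l) = -8 + l*(l + 2) = -8 + l*(2 + l))
(j(-7)*I(-5))*v + 423808 = ((-8 + (-7)² + 2*(-7))*3)*(-8) + 423808 = ((-8 + 49 - 14)*3)*(-8) + 423808 = (27*3)*(-8) + 423808 = 81*(-8) + 423808 = -648 + 423808 = 423160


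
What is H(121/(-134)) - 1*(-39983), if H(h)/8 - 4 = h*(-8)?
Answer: 2684877/67 ≈ 40073.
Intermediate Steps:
H(h) = 32 - 64*h (H(h) = 32 + 8*(h*(-8)) = 32 + 8*(-8*h) = 32 - 64*h)
H(121/(-134)) - 1*(-39983) = (32 - 7744/(-134)) - 1*(-39983) = (32 - 7744*(-1)/134) + 39983 = (32 - 64*(-121/134)) + 39983 = (32 + 3872/67) + 39983 = 6016/67 + 39983 = 2684877/67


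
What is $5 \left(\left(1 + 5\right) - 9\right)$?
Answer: $-15$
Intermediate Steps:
$5 \left(\left(1 + 5\right) - 9\right) = 5 \left(6 - 9\right) = 5 \left(-3\right) = -15$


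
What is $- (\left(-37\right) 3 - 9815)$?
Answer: $9926$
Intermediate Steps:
$- (\left(-37\right) 3 - 9815) = - (-111 - 9815) = \left(-1\right) \left(-9926\right) = 9926$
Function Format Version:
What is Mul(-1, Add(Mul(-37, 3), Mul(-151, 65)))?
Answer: 9926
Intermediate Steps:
Mul(-1, Add(Mul(-37, 3), Mul(-151, 65))) = Mul(-1, Add(-111, -9815)) = Mul(-1, -9926) = 9926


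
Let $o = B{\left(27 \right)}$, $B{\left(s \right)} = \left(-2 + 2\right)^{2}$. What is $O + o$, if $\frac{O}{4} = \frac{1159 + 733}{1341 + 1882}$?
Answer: $\frac{688}{293} \approx 2.3481$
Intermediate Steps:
$B{\left(s \right)} = 0$ ($B{\left(s \right)} = 0^{2} = 0$)
$O = \frac{688}{293}$ ($O = 4 \frac{1159 + 733}{1341 + 1882} = 4 \cdot \frac{1892}{3223} = 4 \cdot 1892 \cdot \frac{1}{3223} = 4 \cdot \frac{172}{293} = \frac{688}{293} \approx 2.3481$)
$o = 0$
$O + o = \frac{688}{293} + 0 = \frac{688}{293}$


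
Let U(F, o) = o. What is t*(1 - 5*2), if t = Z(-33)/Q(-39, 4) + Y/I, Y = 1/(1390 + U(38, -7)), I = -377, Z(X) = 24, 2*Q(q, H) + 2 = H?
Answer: -37540149/173797 ≈ -216.00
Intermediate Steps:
Q(q, H) = -1 + H/2
Y = 1/1383 (Y = 1/(1390 - 7) = 1/1383 ≈ 0.00072307)
t = 12513383/521391 (t = 24/(-1 + (1/2)*4) + (1/1383)/(-377) = 24/(-1 + 2) + (1/1383)*(-1/377) = 24/1 - 1/521391 = 24*1 - 1/521391 = 24 - 1/521391 = 12513383/521391 ≈ 24.000)
t*(1 - 5*2) = 12513383*(1 - 5*2)/521391 = 12513383*(1 - 10)/521391 = (12513383/521391)*(-9) = -37540149/173797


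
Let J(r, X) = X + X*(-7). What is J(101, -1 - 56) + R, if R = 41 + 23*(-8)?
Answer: 199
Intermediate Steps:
J(r, X) = -6*X (J(r, X) = X - 7*X = -6*X)
R = -143 (R = 41 - 184 = -143)
J(101, -1 - 56) + R = -6*(-1 - 56) - 143 = -6*(-57) - 143 = 342 - 143 = 199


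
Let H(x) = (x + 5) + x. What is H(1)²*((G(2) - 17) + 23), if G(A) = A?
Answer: 392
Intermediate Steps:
H(x) = 5 + 2*x (H(x) = (5 + x) + x = 5 + 2*x)
H(1)²*((G(2) - 17) + 23) = (5 + 2*1)²*((2 - 17) + 23) = (5 + 2)²*(-15 + 23) = 7²*8 = 49*8 = 392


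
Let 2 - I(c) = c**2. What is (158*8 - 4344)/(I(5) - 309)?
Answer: 770/83 ≈ 9.2771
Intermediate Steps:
I(c) = 2 - c**2
(158*8 - 4344)/(I(5) - 309) = (158*8 - 4344)/((2 - 1*5**2) - 309) = (1264 - 4344)/((2 - 1*25) - 309) = -3080/((2 - 25) - 309) = -3080/(-23 - 309) = -3080/(-332) = -3080*(-1/332) = 770/83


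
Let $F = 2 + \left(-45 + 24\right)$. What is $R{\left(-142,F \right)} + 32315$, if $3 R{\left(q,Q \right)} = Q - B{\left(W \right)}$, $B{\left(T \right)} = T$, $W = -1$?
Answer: $32309$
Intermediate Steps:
$F = -19$ ($F = 2 - 21 = -19$)
$R{\left(q,Q \right)} = \frac{1}{3} + \frac{Q}{3}$ ($R{\left(q,Q \right)} = \frac{Q - -1}{3} = \frac{Q + 1}{3} = \frac{1 + Q}{3} = \frac{1}{3} + \frac{Q}{3}$)
$R{\left(-142,F \right)} + 32315 = \left(\frac{1}{3} + \frac{1}{3} \left(-19\right)\right) + 32315 = \left(\frac{1}{3} - \frac{19}{3}\right) + 32315 = -6 + 32315 = 32309$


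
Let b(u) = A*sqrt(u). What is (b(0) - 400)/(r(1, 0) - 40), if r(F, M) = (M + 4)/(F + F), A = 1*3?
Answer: 200/19 ≈ 10.526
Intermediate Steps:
A = 3
r(F, M) = (4 + M)/(2*F) (r(F, M) = (4 + M)/((2*F)) = (4 + M)*(1/(2*F)) = (4 + M)/(2*F))
b(u) = 3*sqrt(u)
(b(0) - 400)/(r(1, 0) - 40) = (3*sqrt(0) - 400)/((1/2)*(4 + 0)/1 - 40) = (3*0 - 400)/((1/2)*1*4 - 40) = (0 - 400)/(2 - 40) = -400/(-38) = -400*(-1/38) = 200/19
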